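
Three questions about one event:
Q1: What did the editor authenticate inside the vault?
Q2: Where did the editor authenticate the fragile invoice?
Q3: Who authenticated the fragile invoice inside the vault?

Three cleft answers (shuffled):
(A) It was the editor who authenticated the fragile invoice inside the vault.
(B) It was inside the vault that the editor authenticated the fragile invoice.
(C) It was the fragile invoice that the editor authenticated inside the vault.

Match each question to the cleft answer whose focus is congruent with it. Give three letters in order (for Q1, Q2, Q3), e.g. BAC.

Q1 asks about the direct object; cleft (C) focuses "the fragile invoice", which is the direct object — so Q1 → C.
Q2 asks about the location; cleft (B) focuses "inside the vault", which is the location — so Q2 → B.
Q3 asks about the subject (agent); cleft (A) focuses "the editor", which is the subject (agent) — so Q3 → A.
Mapping: Q1→C, Q2→B, Q3→A.

CBA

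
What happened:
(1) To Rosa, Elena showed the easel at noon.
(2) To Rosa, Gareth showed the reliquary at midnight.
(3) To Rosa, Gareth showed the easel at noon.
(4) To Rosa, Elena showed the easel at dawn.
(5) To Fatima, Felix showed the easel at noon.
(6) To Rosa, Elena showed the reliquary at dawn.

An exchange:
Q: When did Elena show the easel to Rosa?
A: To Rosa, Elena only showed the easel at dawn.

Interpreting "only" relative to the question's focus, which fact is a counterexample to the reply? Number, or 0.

Answering "When did ...?" puts focus on the setting — here, "at dawn".
So "only" ranges over settings; the rest (Elena as agent and the easel as thing and Rosa as recipient) is presupposed.
Fact (1) shares the background with a different setting (at noon) — counterexample.
(Fact (6) would refute a reading with focus on the thing — but that is not what the question asks.)

1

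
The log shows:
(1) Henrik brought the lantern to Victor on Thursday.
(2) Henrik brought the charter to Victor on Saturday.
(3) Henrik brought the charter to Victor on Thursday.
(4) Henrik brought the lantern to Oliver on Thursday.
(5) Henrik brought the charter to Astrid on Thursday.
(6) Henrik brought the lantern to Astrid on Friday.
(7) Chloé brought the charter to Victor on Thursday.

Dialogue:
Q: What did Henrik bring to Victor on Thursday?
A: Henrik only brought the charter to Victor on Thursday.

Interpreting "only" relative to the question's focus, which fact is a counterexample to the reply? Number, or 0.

Answering "What did ...?" puts focus on the thing — here, "the charter".
"Only" then excludes alternative things while the background — agent = Henrik, recipient = Victor, setting = on Thursday — is held fixed.
Fact (1) keeps agent = Henrik, recipient = Victor, setting = on Thursday but has thing = the lantern; that refutes the reply.
(Fact (5) would refute a reading with focus on the recipient — but that is not what the question asks.)

1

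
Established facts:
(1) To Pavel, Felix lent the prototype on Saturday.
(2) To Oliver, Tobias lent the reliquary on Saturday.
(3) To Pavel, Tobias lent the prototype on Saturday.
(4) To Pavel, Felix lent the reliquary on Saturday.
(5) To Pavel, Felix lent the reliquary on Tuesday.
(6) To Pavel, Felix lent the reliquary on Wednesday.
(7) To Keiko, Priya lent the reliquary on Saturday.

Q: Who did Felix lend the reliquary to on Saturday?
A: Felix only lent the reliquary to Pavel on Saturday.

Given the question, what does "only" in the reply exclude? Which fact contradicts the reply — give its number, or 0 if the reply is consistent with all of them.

0

The question "Who did ... to ...?" targets the recipient, so in the reply the focus falls on "Pavel".
So "only" ranges over recipients; the rest (agent = Felix, thing = the reliquary, setting = on Saturday) is presupposed.
No listed fact shares that background with another recipient. Nothing contradicts the reply.
(Fact (5) would refute a reading with focus on the setting — but that is not what the question asks.)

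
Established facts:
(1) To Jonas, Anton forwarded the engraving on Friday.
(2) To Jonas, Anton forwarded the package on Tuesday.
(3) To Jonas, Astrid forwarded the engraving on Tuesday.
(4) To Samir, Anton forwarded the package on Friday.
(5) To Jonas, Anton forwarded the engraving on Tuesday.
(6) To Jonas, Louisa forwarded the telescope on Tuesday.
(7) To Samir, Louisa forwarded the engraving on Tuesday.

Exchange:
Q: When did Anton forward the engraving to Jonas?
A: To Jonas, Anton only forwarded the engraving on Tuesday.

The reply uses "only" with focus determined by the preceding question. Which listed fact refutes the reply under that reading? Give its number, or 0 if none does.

1

The question "When did ...?" targets the setting, so in the reply the focus falls on "on Tuesday".
So "only" ranges over settings; the rest (Anton as agent and the engraving as thing and Jonas as recipient) is presupposed.
Fact (1) shares the background with a different setting (on Friday) — counterexample.
(Fact (2) would refute a reading with focus on the thing — but that is not what the question asks.)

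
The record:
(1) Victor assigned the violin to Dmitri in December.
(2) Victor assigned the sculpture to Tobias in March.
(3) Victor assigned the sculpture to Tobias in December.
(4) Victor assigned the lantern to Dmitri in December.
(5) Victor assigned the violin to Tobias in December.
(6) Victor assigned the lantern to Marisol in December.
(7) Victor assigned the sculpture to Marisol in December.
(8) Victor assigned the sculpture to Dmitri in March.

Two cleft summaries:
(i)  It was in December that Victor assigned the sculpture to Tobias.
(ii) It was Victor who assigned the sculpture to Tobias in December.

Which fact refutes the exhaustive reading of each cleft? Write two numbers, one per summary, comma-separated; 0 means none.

2, 0

Summary (i) focuses "in December" (the setting); background Victor as agent and the sculpture as thing and Tobias as recipient. Fact (2) matches that background with setting = in March — refutes (i).
Summary (ii) focuses "Victor" (the agent); background the sculpture as thing and Tobias as recipient and in December as setting. No fact matches that background with a different agent, so 0.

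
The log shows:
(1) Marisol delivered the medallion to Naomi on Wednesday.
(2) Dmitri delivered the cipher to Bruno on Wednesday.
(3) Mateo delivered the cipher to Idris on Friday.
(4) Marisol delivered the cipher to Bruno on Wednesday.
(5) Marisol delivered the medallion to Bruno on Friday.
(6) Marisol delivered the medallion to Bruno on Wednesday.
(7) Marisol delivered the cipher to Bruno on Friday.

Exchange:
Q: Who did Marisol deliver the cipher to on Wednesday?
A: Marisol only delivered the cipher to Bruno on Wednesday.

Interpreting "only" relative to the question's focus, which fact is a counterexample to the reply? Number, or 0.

0

The question "Who did ... to ...?" targets the recipient, so in the reply the focus falls on "Bruno".
So "only" ranges over recipients; the rest (same agent, thing, setting (Marisol / the cipher / on Wednesday)) is presupposed.
No fact keeps same agent, thing, setting (Marisol / the cipher / on Wednesday) while changing the recipient; every other fact differs on something backgrounded. The reply stands.
(Fact (6) would refute a reading with focus on the thing — but that is not what the question asks.)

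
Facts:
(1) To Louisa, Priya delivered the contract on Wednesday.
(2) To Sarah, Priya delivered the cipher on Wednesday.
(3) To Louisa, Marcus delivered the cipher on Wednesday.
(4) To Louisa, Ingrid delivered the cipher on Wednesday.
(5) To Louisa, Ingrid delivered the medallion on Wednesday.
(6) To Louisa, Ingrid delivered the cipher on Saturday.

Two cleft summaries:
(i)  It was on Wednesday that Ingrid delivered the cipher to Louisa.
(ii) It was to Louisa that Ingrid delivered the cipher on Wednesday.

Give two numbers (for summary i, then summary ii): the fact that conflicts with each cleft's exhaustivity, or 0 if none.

Summary (i) focuses "on Wednesday" (the setting); background same agent, thing, recipient (Ingrid / the cipher / Louisa). Fact (6) matches that background with setting = on Saturday — refutes (i).
Summary (ii) focuses "Louisa" (the recipient); background same agent, thing, setting (Ingrid / the cipher / on Wednesday). No fact matches that background with a different recipient, so 0.

6, 0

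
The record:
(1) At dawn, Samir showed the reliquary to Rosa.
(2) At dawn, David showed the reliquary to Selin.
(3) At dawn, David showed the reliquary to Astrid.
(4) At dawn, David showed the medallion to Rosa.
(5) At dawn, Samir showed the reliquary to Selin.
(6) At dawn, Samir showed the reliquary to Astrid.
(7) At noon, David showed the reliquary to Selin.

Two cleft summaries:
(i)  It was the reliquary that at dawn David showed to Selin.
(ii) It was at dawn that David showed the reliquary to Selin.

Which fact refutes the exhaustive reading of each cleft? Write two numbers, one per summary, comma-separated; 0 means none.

Summary (i) focuses "the reliquary" (the thing); background same agent, recipient, setting (David / Selin / at dawn). No fact matches that background with a different thing, so 0.
Summary (ii) focuses "at dawn" (the setting); background same agent, thing, recipient (David / the reliquary / Selin). Fact (7) matches that background with setting = at noon — refutes (ii).

0, 7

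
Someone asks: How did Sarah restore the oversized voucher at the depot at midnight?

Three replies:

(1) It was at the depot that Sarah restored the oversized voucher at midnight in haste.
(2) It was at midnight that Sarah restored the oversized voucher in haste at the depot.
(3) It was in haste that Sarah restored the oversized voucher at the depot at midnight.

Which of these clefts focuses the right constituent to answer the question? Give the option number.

The question word "how" targets the manner.
Option (1) clefts "at the depot" — the location, not what was asked.
Option (2) clefts "at midnight" — the time, not what was asked.
Option (3) clefts "in haste" — that matches what the question asks about.
So the congruent reply is (3).

3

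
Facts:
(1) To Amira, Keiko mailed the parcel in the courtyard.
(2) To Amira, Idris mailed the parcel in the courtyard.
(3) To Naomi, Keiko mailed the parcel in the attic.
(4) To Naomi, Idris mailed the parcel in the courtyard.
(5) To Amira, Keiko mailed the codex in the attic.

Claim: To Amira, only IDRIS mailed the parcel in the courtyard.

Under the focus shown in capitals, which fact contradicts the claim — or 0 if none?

Focus (in capitals) is "Idris" — the agent. "Only" excludes alternative agents while holding fixed thing = the parcel, recipient = Amira, setting = in the courtyard.
Fact (1) shares the background but differs in agent (Keiko) — a counterexample.

1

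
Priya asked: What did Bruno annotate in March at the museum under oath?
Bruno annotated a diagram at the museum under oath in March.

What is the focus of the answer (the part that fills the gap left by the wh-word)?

The wh-word "what" asks about the direct object.
In the answer, "Bruno", "under oath", "at the museum" and "in March" are given — repeated from the question.
The constituent filling the direct object gap is "a diagram"; that is the focus and would carry nuclear stress.

a diagram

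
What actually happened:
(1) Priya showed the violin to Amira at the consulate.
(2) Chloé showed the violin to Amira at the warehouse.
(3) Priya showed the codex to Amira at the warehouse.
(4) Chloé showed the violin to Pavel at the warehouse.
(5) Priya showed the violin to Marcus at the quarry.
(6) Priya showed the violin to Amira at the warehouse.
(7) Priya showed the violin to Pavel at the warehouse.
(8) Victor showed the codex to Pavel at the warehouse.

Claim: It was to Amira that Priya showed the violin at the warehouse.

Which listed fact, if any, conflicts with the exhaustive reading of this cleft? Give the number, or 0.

Focus of the cleft: "Amira" (the recipient). Presupposed background: Priya as agent and the violin as thing and at the warehouse as setting.
The exhaustive reading says no other recipient fits that background.
But fact (7) also has Priya as agent and the violin as thing and at the warehouse as setting, with recipient = Pavel — so the exhaustive reading fails.

7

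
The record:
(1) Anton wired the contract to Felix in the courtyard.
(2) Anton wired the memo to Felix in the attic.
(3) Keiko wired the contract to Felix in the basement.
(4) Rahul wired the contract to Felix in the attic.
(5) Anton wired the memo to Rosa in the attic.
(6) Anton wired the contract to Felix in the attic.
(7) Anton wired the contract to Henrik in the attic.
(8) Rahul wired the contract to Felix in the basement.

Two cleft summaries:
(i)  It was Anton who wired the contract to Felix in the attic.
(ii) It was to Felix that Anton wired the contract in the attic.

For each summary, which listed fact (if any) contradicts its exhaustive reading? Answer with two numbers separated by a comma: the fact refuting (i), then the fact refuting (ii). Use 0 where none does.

4, 7

(i): focus "Anton". Looking for the contract as thing and Felix as recipient and in the attic as setting with some other agent — fact (4) has Rahul there. Refuted.
(ii): focus "Felix". Looking for Anton as agent and the contract as thing and in the attic as setting with some other recipient — fact (7) has Henrik there. Refuted.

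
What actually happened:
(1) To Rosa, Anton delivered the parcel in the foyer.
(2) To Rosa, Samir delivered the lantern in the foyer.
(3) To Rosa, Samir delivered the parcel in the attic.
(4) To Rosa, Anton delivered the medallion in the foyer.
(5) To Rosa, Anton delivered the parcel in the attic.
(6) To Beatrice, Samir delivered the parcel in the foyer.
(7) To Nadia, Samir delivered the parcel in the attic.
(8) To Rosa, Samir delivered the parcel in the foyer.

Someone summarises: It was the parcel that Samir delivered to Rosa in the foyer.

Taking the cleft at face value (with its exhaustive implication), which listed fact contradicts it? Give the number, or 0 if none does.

2

The cleft puts "the parcel" in focus and presupposes the open proposition with agent = Samir, recipient = Rosa, setting = in the foyer.
Exhaustivity: the parcel is the only thing satisfying that background.
But fact (2) also has agent = Samir, recipient = Rosa, setting = in the foyer, with thing = the lantern — so the exhaustive reading fails.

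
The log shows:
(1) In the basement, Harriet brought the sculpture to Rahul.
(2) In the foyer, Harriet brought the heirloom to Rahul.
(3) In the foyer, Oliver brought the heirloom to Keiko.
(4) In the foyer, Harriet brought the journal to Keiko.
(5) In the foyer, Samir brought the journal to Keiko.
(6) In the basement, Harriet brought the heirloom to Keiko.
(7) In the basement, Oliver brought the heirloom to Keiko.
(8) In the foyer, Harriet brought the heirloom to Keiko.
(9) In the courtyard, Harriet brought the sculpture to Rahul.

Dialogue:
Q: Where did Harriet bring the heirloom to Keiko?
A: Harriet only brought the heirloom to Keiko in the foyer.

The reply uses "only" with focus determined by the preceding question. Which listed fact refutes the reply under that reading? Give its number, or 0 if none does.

6

The question "Where did ...?" targets the setting, so in the reply the focus falls on "in the foyer".
So "only" ranges over settings; the rest (Harriet as agent and the heirloom as thing and Keiko as recipient) is presupposed.
Fact (6) keeps Harriet as agent and the heirloom as thing and Keiko as recipient but has setting = in the basement; that refutes the reply.
(Fact (2) would refute a reading with focus on the recipient — but that is not what the question asks.)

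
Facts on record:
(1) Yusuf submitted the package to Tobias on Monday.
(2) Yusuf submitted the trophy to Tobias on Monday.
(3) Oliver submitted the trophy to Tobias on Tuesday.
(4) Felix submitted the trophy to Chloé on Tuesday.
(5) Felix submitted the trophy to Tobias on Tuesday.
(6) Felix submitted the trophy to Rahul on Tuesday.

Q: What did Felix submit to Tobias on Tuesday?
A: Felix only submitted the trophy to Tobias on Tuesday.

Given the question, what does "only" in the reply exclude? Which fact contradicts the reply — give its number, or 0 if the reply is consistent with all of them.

0

The question "What did ...?" targets the thing, so in the reply the focus falls on "the trophy".
So "only" ranges over things; the rest (agent = Felix, recipient = Tobias, setting = on Tuesday) is presupposed.
No fact keeps agent = Felix, recipient = Tobias, setting = on Tuesday while changing the thing; every other fact differs on something backgrounded. The reply stands.
(Fact (4) would refute a reading with focus on the recipient — but that is not what the question asks.)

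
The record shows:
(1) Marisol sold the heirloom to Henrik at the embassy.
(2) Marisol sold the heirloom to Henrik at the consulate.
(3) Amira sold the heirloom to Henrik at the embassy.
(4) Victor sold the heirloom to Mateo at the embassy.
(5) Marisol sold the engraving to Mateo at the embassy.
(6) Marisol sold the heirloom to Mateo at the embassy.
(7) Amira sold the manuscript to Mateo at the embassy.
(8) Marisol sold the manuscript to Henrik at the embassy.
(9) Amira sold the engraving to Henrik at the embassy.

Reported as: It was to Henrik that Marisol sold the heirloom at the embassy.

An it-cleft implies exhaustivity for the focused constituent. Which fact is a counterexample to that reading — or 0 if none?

The cleft puts "Henrik" in focus and presupposes the open proposition with Marisol as agent and the heirloom as thing and at the embassy as setting.
The exhaustive reading says no other recipient fits that background.
Fact (6) shares the background but with recipient = Mateo; exhaustivity is violated.

6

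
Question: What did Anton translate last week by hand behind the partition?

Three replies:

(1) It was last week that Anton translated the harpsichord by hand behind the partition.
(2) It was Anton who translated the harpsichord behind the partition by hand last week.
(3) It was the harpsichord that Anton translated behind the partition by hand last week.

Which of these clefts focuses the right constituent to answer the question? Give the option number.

The question word "what" targets the direct object.
Option (1) clefts "last week" — the time, not what was asked.
Option (2) clefts "Anton" — the subject (agent), not what was asked.
Option (3) clefts "the harpsichord" — that matches what the question asks about.
So the congruent reply is (3).

3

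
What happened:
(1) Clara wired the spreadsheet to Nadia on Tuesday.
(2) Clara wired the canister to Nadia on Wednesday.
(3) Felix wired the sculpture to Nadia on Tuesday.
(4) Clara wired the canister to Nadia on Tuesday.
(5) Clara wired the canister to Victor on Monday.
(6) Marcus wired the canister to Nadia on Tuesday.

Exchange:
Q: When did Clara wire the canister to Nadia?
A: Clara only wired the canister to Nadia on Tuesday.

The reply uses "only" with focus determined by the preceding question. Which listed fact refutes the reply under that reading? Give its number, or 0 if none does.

The question "When did ...?" targets the setting, so in the reply the focus falls on "on Tuesday".
So "only" ranges over settings; the rest (agent = Clara, thing = the canister, recipient = Nadia) is presupposed.
Fact (2) keeps agent = Clara, thing = the canister, recipient = Nadia but has setting = on Wednesday; that refutes the reply.
(Fact (1) would refute a reading with focus on the thing — but that is not what the question asks.)

2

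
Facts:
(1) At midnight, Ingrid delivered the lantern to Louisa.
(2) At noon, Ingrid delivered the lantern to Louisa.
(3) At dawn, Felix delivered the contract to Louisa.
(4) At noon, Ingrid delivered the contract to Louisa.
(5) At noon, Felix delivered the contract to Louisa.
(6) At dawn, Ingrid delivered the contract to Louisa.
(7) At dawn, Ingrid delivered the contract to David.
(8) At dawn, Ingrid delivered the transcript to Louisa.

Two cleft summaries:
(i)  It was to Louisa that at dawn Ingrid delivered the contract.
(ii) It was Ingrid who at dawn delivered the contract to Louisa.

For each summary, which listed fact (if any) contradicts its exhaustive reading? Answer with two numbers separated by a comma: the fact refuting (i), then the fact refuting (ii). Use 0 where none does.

7, 3

(i): focus "Louisa". Looking for same agent, thing, setting (Ingrid / the contract / at dawn) with some other recipient — fact (7) has David there. Refuted.
(ii): focus "Ingrid". Looking for same thing, recipient, setting (the contract / Louisa / at dawn) with some other agent — fact (3) has Felix there. Refuted.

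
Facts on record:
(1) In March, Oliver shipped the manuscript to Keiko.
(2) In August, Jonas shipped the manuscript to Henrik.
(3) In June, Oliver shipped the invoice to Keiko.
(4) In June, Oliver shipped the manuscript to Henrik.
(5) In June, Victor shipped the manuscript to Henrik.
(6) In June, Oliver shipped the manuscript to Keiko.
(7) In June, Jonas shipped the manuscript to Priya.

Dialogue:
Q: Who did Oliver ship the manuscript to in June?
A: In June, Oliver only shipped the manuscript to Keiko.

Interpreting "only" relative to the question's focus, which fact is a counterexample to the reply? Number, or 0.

The question "Who did ... to ...?" targets the recipient, so in the reply the focus falls on "Keiko".
So "only" ranges over recipients; the rest (agent = Oliver, thing = the manuscript, setting = in June) is presupposed.
Fact (4) shares the background with a different recipient (Henrik) — counterexample.
(Fact (3) would refute a reading with focus on the thing — but that is not what the question asks.)

4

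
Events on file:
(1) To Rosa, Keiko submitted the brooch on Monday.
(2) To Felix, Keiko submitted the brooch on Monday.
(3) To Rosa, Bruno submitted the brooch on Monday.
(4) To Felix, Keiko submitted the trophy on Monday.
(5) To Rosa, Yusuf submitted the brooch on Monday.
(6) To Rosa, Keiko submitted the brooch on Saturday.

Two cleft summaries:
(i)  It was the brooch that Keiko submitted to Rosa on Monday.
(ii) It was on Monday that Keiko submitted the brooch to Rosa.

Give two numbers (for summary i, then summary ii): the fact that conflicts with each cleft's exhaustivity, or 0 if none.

Summary (i) focuses "the brooch" (the thing); background agent = Keiko, recipient = Rosa, setting = on Monday. No fact matches that background with a different thing, so 0.
Summary (ii) focuses "on Monday" (the setting); background agent = Keiko, thing = the brooch, recipient = Rosa. Fact (6) matches that background with setting = on Saturday — refutes (ii).

0, 6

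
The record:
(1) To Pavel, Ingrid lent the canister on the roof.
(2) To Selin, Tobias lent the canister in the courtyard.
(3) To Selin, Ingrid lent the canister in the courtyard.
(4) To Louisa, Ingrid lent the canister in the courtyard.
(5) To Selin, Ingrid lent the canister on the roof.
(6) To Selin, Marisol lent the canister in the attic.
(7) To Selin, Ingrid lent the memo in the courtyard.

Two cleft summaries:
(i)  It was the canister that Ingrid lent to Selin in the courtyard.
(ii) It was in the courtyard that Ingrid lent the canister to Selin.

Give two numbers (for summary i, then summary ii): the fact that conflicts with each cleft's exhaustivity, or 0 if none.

(i): focus "the canister". Looking for agent = Ingrid, recipient = Selin, setting = in the courtyard with some other thing — fact (7) has the memo there. Refuted.
(ii): focus "in the courtyard". Looking for agent = Ingrid, thing = the canister, recipient = Selin with some other setting — fact (5) has on the roof there. Refuted.

7, 5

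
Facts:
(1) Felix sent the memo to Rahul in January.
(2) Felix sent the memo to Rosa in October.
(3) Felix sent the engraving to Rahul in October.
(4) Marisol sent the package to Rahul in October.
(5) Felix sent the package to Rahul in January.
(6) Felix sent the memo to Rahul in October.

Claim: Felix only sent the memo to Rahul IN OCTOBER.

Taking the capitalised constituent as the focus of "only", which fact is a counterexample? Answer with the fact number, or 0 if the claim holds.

The capitals mark "in October" as focus. So "only" rules out other settings, with the rest (agent = Felix, thing = the memo, recipient = Rahul) as background.
Fact (1) matches on agent = Felix, thing = the memo, recipient = Rahul, but has setting = in January instead. That refutes the claim.

1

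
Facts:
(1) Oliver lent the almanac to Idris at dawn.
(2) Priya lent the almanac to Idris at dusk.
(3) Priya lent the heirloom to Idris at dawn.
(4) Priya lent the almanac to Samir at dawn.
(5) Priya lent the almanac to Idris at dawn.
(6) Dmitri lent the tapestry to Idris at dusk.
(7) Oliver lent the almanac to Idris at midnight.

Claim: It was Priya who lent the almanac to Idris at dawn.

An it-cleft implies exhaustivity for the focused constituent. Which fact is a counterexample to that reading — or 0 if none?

1

Focus of the cleft: "Priya" (the agent). Presupposed background: thing = the almanac, recipient = Idris, setting = at dawn.
The exhaustive reading says no other agent fits that background.
But fact (1) also has thing = the almanac, recipient = Idris, setting = at dawn, with agent = Oliver — so the exhaustive reading fails.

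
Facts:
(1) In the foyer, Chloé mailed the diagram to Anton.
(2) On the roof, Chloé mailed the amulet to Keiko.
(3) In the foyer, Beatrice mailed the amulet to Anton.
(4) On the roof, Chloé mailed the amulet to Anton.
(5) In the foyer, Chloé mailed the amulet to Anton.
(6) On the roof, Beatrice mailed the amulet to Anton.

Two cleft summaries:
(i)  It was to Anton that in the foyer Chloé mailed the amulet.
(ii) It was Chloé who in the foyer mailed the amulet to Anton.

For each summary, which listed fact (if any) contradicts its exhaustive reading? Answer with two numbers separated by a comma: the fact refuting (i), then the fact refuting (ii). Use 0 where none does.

(i): focus "Anton". No fact shares agent = Chloé, thing = the amulet, setting = in the foyer with a different recipient. 0.
(ii): focus "Chloé". Looking for thing = the amulet, recipient = Anton, setting = in the foyer with some other agent — fact (3) has Beatrice there. Refuted.

0, 3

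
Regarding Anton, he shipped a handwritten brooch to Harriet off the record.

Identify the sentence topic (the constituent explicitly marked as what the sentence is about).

Anton

The construction explicitly marks "Anton" as what the sentence is about — the topic.
The remainder of the clause is the comment (what is said about the topic).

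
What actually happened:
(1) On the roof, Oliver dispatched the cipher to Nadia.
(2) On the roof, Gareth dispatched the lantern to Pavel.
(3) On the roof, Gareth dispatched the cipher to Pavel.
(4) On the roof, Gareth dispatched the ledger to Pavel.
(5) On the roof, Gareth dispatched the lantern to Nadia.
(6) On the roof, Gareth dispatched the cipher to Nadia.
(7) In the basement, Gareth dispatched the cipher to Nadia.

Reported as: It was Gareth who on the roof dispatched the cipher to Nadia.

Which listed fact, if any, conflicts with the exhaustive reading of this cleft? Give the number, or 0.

1

Focus of the cleft: "Gareth" (the agent). Presupposed background: same thing, recipient, setting (the cipher / Nadia / on the roof).
Exhaustivity: Gareth is the only agent satisfying that background.
But fact (1) also has same thing, recipient, setting (the cipher / Nadia / on the roof), with agent = Oliver — so the exhaustive reading fails.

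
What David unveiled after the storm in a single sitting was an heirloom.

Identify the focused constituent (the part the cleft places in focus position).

an heirloom

In a pseudo-cleft "What ... was X", the post-copular constituent X is the focus.
Here the focus is "an heirloom". The backgrounded (presupposed) material includes "David", "in a single sitting" and "after the storm".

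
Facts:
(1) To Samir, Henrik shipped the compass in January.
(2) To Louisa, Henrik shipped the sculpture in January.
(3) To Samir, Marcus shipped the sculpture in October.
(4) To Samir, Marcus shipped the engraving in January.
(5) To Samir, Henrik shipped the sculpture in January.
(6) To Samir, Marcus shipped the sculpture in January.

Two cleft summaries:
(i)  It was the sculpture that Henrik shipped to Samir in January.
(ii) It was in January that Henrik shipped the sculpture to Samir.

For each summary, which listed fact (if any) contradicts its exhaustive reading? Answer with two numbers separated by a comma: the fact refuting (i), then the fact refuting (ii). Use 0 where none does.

(i): focus "the sculpture". Looking for same agent, recipient, setting (Henrik / Samir / in January) with some other thing — fact (1) has the compass there. Refuted.
(ii): focus "in January". No fact shares same agent, thing, recipient (Henrik / the sculpture / Samir) with a different setting. 0.

1, 0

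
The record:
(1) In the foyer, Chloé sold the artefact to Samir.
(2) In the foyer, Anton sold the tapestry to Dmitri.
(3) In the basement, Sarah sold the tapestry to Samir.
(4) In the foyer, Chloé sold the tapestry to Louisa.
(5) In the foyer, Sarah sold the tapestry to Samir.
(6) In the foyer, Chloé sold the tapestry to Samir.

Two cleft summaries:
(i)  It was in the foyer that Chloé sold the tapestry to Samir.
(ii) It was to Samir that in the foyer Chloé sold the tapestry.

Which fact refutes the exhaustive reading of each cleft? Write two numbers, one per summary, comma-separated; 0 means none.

(i): focus "in the foyer". No fact shares Chloé as agent and the tapestry as thing and Samir as recipient with a different setting. 0.
(ii): focus "Samir". Looking for Chloé as agent and the tapestry as thing and in the foyer as setting with some other recipient — fact (4) has Louisa there. Refuted.

0, 4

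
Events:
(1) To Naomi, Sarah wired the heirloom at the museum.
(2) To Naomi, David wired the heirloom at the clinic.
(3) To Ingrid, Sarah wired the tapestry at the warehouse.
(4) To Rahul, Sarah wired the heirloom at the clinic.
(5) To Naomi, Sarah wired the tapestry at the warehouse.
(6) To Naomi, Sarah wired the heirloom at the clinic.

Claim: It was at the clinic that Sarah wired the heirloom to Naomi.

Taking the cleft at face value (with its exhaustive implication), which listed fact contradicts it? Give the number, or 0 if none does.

1

The cleft puts "at the clinic" in focus and presupposes the open proposition with Sarah as agent and the heirloom as thing and Naomi as recipient.
The exhaustive reading says no other setting fits that background.
Fact (1) shares the background but with setting = at the museum; exhaustivity is violated.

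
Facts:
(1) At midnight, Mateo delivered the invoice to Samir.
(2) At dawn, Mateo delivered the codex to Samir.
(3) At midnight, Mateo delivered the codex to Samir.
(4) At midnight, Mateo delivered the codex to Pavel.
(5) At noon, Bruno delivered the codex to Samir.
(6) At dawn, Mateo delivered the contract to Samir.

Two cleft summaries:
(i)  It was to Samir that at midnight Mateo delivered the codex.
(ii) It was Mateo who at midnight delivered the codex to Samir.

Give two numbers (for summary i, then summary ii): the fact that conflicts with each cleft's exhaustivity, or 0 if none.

(i): focus "Samir". Looking for Mateo as agent and the codex as thing and at midnight as setting with some other recipient — fact (4) has Pavel there. Refuted.
(ii): focus "Mateo". No fact shares the codex as thing and Samir as recipient and at midnight as setting with a different agent. 0.

4, 0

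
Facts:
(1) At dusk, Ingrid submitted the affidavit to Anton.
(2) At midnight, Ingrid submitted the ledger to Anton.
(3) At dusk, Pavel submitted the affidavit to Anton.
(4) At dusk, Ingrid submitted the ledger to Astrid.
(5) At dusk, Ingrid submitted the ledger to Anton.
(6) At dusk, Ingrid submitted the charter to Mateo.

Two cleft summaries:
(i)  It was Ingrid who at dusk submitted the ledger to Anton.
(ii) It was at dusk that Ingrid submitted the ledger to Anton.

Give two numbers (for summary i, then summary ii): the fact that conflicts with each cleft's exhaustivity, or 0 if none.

(i): focus "Ingrid". No fact shares same thing, recipient, setting (the ledger / Anton / at dusk) with a different agent. 0.
(ii): focus "at dusk". Looking for same agent, thing, recipient (Ingrid / the ledger / Anton) with some other setting — fact (2) has at midnight there. Refuted.

0, 2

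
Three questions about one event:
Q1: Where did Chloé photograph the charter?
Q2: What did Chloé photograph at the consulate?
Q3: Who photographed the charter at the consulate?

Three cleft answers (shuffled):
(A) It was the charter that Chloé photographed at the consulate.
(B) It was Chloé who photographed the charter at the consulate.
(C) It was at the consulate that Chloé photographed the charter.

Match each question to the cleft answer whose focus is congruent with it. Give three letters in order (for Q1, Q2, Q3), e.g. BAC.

Q1 asks about the location; cleft (C) focuses "at the consulate", which is the location — so Q1 → C.
Q2 asks about the direct object; cleft (A) focuses "the charter", which is the direct object — so Q2 → A.
Q3 asks about the subject (agent); cleft (B) focuses "Chloé", which is the subject (agent) — so Q3 → B.
Mapping: Q1→C, Q2→A, Q3→B.

CAB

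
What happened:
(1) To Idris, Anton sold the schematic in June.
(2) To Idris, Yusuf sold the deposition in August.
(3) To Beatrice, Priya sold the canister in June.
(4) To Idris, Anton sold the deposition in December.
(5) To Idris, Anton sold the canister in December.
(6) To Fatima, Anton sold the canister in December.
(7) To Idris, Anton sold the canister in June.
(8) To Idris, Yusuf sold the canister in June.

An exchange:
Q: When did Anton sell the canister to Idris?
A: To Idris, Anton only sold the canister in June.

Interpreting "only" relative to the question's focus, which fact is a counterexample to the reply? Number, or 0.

The question "When did ...?" targets the setting, so in the reply the focus falls on "in June".
"Only" then excludes alternative settings while the background — agent = Anton, thing = the canister, recipient = Idris — is held fixed.
Fact (5) shares the background with a different setting (in December) — counterexample.
(Fact (1) would refute a reading with focus on the thing — but that is not what the question asks.)

5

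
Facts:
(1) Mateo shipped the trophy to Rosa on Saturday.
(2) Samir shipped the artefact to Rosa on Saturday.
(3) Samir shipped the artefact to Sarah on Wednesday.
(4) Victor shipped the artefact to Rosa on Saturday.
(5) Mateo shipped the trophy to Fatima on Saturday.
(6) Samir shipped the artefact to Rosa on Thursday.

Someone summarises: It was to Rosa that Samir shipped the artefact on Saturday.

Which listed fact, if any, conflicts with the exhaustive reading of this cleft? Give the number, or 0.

The cleft puts "Rosa" in focus and presupposes the open proposition with same agent, thing, setting (Samir / the artefact / on Saturday).
The exhaustive reading says no other recipient fits that background.
No listed fact matches the background with a different recipient. Exhaustivity holds.

0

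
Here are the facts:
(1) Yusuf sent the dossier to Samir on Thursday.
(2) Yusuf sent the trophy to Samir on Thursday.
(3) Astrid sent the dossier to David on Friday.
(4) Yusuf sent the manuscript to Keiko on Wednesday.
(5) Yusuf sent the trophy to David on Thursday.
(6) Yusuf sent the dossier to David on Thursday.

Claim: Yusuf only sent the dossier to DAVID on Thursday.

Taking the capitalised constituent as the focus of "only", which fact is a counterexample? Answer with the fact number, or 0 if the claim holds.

1

Focus (in capitals) is "David" — the recipient. "Only" excludes alternative recipients while holding fixed Yusuf as agent and the dossier as thing and on Thursday as setting.
Fact (1) matches on Yusuf as agent and the dossier as thing and on Thursday as setting, but has recipient = Samir instead. That refutes the claim.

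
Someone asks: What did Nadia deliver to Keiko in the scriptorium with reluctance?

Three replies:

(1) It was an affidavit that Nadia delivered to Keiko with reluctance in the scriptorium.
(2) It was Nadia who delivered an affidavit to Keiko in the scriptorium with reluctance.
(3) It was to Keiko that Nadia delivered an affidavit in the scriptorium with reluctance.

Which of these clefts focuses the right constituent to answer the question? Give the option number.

1

The question word "what" targets the direct object.
Option (1) clefts "an affidavit" — that matches what the question asks about.
Option (2) clefts "Nadia" — the subject (agent), not what was asked.
Option (3) clefts "to Keiko" — the recipient, not what was asked.
So the congruent reply is (1).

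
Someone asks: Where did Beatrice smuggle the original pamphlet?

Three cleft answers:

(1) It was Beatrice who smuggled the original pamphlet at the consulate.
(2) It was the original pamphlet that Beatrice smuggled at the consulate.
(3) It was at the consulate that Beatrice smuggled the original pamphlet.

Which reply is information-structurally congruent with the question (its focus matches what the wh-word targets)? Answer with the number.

3

The question word "where" targets the location.
Option (1) clefts "Beatrice" — the subject (agent), not what was asked.
Option (2) clefts "the original pamphlet" — the direct object, not what was asked.
Option (3) clefts "at the consulate" — that matches what the question asks about.
So the congruent reply is (3).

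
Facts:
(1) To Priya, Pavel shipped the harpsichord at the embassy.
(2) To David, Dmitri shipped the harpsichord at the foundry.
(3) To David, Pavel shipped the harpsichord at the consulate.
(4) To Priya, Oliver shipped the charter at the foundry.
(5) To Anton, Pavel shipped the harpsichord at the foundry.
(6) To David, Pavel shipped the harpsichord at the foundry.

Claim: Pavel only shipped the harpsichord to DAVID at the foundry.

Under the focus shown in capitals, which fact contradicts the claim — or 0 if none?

Focus (in capitals) is "David" — the recipient. "Only" excludes alternative recipients while holding fixed same agent, thing, setting (Pavel / the harpsichord / at the foundry).
Fact (5) matches on same agent, thing, setting (Pavel / the harpsichord / at the foundry), but has recipient = Anton instead. That refutes the claim.

5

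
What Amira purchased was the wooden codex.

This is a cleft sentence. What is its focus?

In a pseudo-cleft "What ... was X", the post-copular constituent X is the focus.
Here the focus is "the wooden codex". The backgrounded (presupposed) material includes "Amira".

the wooden codex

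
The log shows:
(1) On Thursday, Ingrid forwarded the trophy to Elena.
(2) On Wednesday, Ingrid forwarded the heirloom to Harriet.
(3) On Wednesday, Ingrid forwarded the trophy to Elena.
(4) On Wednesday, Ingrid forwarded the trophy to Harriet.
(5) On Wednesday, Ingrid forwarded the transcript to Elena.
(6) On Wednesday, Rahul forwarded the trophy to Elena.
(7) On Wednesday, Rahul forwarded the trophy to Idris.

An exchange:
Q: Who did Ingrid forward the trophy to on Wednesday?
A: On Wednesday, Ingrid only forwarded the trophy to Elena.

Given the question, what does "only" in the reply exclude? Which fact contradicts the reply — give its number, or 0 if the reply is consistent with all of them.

The question "Who did ... to ...?" targets the recipient, so in the reply the focus falls on "Elena".
"Only" then excludes alternative recipients while the background — Ingrid as agent and the trophy as thing and on Wednesday as setting — is held fixed.
Fact (4) keeps Ingrid as agent and the trophy as thing and on Wednesday as setting but has recipient = Harriet; that refutes the reply.
(Fact (1) would refute a reading with focus on the setting — but that is not what the question asks.)

4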